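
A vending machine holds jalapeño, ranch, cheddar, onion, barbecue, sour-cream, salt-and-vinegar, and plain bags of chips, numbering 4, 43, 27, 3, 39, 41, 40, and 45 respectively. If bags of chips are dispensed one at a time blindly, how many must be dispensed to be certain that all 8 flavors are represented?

The hardest flavor to obtain is onion: we could draw every other bag of chips first — 242 − 3 = 239 bags of chips — without a single onion one.
The next draw must be onion, so 239 + 1 = 240.

240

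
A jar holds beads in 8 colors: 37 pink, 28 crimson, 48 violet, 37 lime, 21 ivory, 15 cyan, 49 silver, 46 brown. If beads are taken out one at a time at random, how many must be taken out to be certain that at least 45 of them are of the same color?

271

In the worst case we take at most 44 of each color, but all 37 pink, all 28 crimson, all 37 lime, all 21 ivory, and all 15 cyan (fewer than 44), giving 37 + 28 + 44 + 37 + 21 + 15 + 44 + 44 = 270.
One more bead then forces some color to 45, so 270 + 1 = 271.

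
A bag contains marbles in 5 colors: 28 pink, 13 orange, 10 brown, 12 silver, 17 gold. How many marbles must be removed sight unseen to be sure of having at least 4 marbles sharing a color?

The worst case takes 3 marbles of each color without reaching 4 of any: 5 × 3 = 15.
The next marble must bring some color to 4, so 15 + 1 = 16.

16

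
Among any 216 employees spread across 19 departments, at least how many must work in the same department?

The 216 employees fall into 19 departments.
If each of the 19 departments held at most 11, the total would be at most 19 × 11 = 209 < 216, a contradiction.
So at least one holds ⌈216/19⌉ = 12.

12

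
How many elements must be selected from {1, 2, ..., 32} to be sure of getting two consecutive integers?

17

Partition {1, …, 32} into 16 pairs: {1,2}, {3,4}, …, {31,32}.
Choosing 16 integers — say the 16 even numbers 2, 4, …, 32 — takes one from each pair and avoids the property.
Choosing 17 forces two into the same pair by pigeonhole, and those are consecutive. So 17.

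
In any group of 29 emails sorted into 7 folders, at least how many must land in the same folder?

The 29 emails fall into 7 folders.
If each of the 7 folders held at most 4, the total would be at most 7 × 4 = 28 < 29, a contradiction.
So at least one holds ⌈29/7⌉ = 5.

5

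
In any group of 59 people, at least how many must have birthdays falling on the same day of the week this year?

9

There are 7 days of the week, which serve as the pigeonholes.
If each of the 7 days of the week held at most 8, the total would be at most 7 × 8 = 56 < 59, a contradiction.
So at least one holds ⌈59/7⌉ = 9.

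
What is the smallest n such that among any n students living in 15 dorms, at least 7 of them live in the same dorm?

There are 15 dorms acting as pigeonholes.
With 15 × 6 = 90 students we could place exactly 6 in each, with no class reaching 7.
One more forces some class to hold 7, so 90 + 1 = 91.

91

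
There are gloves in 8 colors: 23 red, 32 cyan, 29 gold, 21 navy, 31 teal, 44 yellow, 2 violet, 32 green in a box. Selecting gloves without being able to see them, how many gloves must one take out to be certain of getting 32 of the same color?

In the worst case we take at most 31 of each color, but all 23 red, all 29 gold, all 21 navy, and all 2 violet (fewer than 31), giving 23 + 31 + 29 + 21 + 31 + 31 + 2 + 31 = 199.
One more glove then forces some color to 32, so 199 + 1 = 200.

200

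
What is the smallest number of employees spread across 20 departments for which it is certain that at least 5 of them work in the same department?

There are 20 departments acting as pigeonholes.
With 20 × 4 = 80 employees we could place exactly 4 in each, with no class reaching 5.
One more forces some class to hold 5, so 80 + 1 = 81.

81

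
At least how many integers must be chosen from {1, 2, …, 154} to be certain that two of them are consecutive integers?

78

Partition {1, …, 154} into 77 pairs: {1,2}, {3,4}, …, {153,154}.
Choosing 77 integers — say the 77 even numbers 2, 4, …, 154 — takes one from each pair and avoids the property.
Choosing 78 forces two into the same pair by pigeonhole, and those are consecutive. So 78.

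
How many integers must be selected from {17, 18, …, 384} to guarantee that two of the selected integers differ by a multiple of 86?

Use the pigeonhole principle on residue classes: group the integers by remainder mod 86; there are 86 residue classes, each nonempty in this range.
Choosing one from each class (86 integers) avoids any shared remainder.
One more choice must repeat a class, so two differ by a multiple of 86. Hence 86 + 1 = 87.

87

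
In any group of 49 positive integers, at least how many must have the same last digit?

5

There are 10 possible last digits, which serve as the pigeonholes.
If each of the 10 possible last digits held at most 4, the total would be at most 10 × 4 = 40 < 49, a contradiction.
So at least one holds ⌈49/10⌉ = 5.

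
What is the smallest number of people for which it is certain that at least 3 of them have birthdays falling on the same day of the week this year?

15

There are 7 days of the week acting as pigeonholes.
With 7 × 2 = 14 people we could place exactly 2 in each, with no class reaching 3.
One more forces some class to hold 3, so 14 + 1 = 15.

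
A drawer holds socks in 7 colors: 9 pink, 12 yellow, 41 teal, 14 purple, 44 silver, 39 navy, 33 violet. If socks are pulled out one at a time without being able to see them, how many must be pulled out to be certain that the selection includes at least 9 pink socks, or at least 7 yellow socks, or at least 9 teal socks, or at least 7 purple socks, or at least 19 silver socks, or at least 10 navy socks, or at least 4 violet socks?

Each of the 7 colors has its own threshold; avoid all of them simultaneously.
The worst case stops just short of every target: 8 pink, 6 yellow, 8 teal, 6 purple, 18 silver, 9 navy, 3 violet — 8 + 6 + 8 + 6 + 18 + 9 + 3 = 58 socks.
One more sock must push some color to its target, so 58 + 1 = 59.

59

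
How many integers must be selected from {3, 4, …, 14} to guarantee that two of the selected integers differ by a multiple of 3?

4

Use the pigeonhole principle on residue classes: group the integers by remainder mod 3; there are 3 residue classes, each nonempty in this range.
Choosing one from each class (3 integers) avoids any shared remainder.
One more choice must repeat a class, so two differ by a multiple of 3. Hence 3 + 1 = 4.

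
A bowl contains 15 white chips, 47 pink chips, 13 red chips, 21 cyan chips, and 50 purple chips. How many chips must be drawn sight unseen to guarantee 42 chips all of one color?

In the worst case we take at most 41 of each color, but all 15 white, all 13 red, and all 21 cyan (fewer than 41), giving 15 + 41 + 13 + 21 + 41 = 131.
One more chip then forces some color to 42, so 131 + 1 = 132.

132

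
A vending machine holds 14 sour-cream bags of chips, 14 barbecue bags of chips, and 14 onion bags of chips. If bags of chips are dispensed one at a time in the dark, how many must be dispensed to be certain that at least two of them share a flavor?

Treat the 3 flavors as pigeonholes.
The worst case takes 1 bag of chips of each flavor without reaching 2 of any: 3 × 1 = 3.
The next bag of chips must bring some flavor to 2, so 3 + 1 = 4.

4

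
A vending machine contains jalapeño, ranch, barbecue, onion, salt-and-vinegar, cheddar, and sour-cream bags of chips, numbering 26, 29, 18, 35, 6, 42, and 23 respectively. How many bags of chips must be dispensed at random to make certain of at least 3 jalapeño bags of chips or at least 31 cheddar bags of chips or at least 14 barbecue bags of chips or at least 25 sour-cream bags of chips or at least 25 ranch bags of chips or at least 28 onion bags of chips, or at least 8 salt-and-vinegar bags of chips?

The worst case stops just short of every target: 2 jalapeño, 24 ranch, 13 barbecue, 27 onion, all 6 salt-and-vinegar, 30 cheddar, all 23 sour-cream — 2 + 24 + 13 + 27 + 6 + 30 + 23 = 125 bags of chips.
One more bag of chips must push some flavor to its target, so 125 + 1 = 126.

126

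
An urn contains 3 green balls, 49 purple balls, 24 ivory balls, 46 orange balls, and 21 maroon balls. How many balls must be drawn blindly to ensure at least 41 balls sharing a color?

In the worst case we take at most 40 of each color, but all 3 green, all 24 ivory, and all 21 maroon (fewer than 40), giving 3 + 40 + 24 + 40 + 21 = 128.
One more ball then forces some color to 41, so 128 + 1 = 129.

129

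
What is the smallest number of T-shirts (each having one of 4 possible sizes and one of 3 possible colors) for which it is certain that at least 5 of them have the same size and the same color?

49

There are 4 × 3 = 12 (size, color) combinations acting as pigeonholes.
With 12 × 4 = 48 T-shirts we could place exactly 4 in each, with no (size, color) pair reaching 5.
One more forces some (size, color) pair to hold 5, so 48 + 1 = 49.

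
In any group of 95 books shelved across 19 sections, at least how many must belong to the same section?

If each of the 19 sections held at most 4, the total would be at most 19 × 4 = 76 < 95, a contradiction.
So at least one holds ⌈95/19⌉ = 5.

5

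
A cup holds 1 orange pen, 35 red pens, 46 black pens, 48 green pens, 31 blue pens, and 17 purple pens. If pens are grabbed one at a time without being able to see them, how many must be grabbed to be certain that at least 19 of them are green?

149

The worst case draws every non-green pen first: 1 + 35 + 46 + 31 + 17 = 130.
The next 19 draws are then forced to be green, giving 130 + 19 = 149.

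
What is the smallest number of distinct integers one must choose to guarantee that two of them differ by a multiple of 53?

54

Two integers differ by a multiple of 53 exactly when they share a remainder mod 53.
There are 53 residue classes mod 53, so 53 integers can all lie in distinct classes.
One more integer must repeat a residue, giving a difference divisible by 53. So n = 53 + 1 = 54.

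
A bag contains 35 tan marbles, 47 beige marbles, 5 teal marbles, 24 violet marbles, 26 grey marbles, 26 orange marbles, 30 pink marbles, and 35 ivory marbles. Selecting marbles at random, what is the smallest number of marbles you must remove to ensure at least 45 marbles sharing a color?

226

Treat the 8 colors as pigeonholes.
In the worst case we take at most 44 of each color, but all 35 tan, all 5 teal, all 24 violet, all 26 grey, all 26 orange, all 30 pink, and all 35 ivory (fewer than 44), giving 35 + 44 + 5 + 24 + 26 + 26 + 30 + 35 = 225.
One more marble then forces some color to 45, so 225 + 1 = 226.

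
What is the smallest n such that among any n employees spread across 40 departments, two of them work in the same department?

There are 40 departments acting as pigeonholes.
With 40 employees we could place one in each, avoiding any repeat.
One more forces some class to hold 2, so 40 + 1 = 41.

41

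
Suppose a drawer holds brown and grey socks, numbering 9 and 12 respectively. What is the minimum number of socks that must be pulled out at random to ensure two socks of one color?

3

Treat the 2 colors as pigeonholes.
The worst case takes 1 sock of each color without reaching 2 of any: 2 × 1 = 2.
The next sock must bring some color to 2, so 2 + 1 = 3.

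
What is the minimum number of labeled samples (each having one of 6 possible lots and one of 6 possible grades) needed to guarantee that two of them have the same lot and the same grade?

There are 6 × 6 = 36 (lot, grade) combinations acting as pigeonholes.
With 36 labeled samples we could place one in each, avoiding any repeat.
One more forces some (lot, grade) pair to hold 2, so 36 + 1 = 37.

37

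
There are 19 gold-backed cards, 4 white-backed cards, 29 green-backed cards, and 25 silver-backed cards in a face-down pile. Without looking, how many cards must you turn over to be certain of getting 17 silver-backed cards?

69

The worst case draws every non-silver-backed card first: 19 + 4 + 29 = 52.
The next 17 draws are then forced to be silver-backed, giving 52 + 17 = 69.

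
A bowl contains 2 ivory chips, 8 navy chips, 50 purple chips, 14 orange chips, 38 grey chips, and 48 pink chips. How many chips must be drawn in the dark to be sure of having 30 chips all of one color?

In the worst case we take at most 29 of each color, but all 2 ivory, all 8 navy, and all 14 orange (fewer than 29), giving 2 + 8 + 29 + 14 + 29 + 29 = 111.
One more chip then forces some color to 30, so 111 + 1 = 112.

112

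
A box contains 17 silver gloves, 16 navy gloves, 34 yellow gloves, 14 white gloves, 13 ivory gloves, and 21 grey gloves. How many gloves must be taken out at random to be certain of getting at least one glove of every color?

The hardest color to obtain is ivory: we could draw every other glove first — 115 − 13 = 102 gloves — without a single ivory one.
The next draw must be ivory, so 102 + 1 = 103.

103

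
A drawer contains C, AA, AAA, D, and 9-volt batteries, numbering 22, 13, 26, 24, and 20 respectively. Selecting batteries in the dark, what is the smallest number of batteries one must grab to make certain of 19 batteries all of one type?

Treat the 5 types as pigeonholes.
In the worst case we take at most 18 of each type, but all 13 AA (fewer than 18), giving 18 + 13 + 18 + 18 + 18 = 85.
One more battery then forces some type to 19, so 85 + 1 = 86.

86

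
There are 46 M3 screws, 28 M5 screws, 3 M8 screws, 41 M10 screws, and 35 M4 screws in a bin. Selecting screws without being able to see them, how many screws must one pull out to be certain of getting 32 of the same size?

125

In the worst case we take at most 31 of each size, but all 28 M5 and all 3 M8 (fewer than 31), giving 31 + 28 + 3 + 31 + 31 = 124.
One more screw then forces some size to 32, so 124 + 1 = 125.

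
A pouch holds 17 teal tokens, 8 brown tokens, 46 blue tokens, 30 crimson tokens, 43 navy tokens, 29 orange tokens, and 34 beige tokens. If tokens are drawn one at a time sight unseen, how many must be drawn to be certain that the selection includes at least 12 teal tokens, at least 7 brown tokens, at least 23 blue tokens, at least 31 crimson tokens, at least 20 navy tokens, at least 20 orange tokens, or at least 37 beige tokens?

The worst case stops just short of every target: 11 teal, 6 brown, 22 blue, 30 crimson, 19 navy, 19 orange, all 34 beige — 11 + 6 + 22 + 30 + 19 + 19 + 34 = 141 tokens.
One more token must push some color to its target, so 141 + 1 = 142.

142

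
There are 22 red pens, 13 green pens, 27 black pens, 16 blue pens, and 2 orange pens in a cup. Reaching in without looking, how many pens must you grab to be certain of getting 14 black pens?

The worst case draws every non-black pen first: 22 + 13 + 16 + 2 = 53.
The next 14 draws are then forced to be black, giving 53 + 14 = 67.

67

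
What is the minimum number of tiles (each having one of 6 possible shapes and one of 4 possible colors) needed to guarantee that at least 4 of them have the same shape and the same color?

There are 6 × 4 = 24 (shape, color) combinations acting as pigeonholes.
With 24 × 3 = 72 tiles we could place exactly 3 in each, with no (shape, color) pair reaching 4.
One more forces some (shape, color) pair to hold 4, so 72 + 1 = 73.

73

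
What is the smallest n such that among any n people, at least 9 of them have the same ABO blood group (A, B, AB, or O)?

33

There are 4 ABO blood groups acting as pigeonholes.
With 4 × 8 = 32 people we could place exactly 8 in each, with no class reaching 9.
One more forces some class to hold 9, so 32 + 1 = 33.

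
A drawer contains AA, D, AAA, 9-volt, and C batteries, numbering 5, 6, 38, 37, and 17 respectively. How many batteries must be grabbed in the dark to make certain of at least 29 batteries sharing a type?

In the worst case we take at most 28 of each type, but all 5 AA, all 6 D, and all 17 C (fewer than 28), giving 5 + 6 + 28 + 28 + 17 = 84.
One more battery then forces some type to 29, so 84 + 1 = 85.

85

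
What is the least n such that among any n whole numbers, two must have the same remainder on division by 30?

Two integers differ by a multiple of 30 exactly when they share a remainder mod 30.
There are 30 residue classes mod 30, so 30 integers can all lie in distinct classes.
One more integer must repeat a residue, giving a difference divisible by 30. So n = 30 + 1 = 31.

31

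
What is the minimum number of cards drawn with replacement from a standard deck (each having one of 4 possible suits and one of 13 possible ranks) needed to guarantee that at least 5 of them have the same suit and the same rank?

209

There are 4 × 13 = 52 (suit, rank) combinations acting as pigeonholes.
With 52 × 4 = 208 cards drawn with replacement from a standard deck we could place exactly 4 in each, with no (suit, rank) pair reaching 5.
One more forces some (suit, rank) pair to hold 5, so 208 + 1 = 209.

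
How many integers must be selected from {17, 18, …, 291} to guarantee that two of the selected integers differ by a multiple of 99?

100

Group the integers by remainder mod 99; there are 99 residue classes, each nonempty in this range.
Choosing one from each class (99 integers) avoids any shared remainder.
One more choice must repeat a class, so two differ by a multiple of 99. Hence 99 + 1 = 100.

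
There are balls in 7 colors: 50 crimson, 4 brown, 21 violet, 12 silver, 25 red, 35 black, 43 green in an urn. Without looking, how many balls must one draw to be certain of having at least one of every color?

The hardest color to obtain is brown: we could draw every other ball first — 190 − 4 = 186 balls — without a single brown one.
The next draw must be brown, so 186 + 1 = 187.

187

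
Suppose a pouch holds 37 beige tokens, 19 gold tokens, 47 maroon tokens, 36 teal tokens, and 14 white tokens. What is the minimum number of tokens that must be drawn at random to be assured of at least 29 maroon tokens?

The worst case draws every non-maroon token first: 37 + 19 + 36 + 14 = 106.
The next 29 draws are then forced to be maroon, giving 106 + 29 = 135.

135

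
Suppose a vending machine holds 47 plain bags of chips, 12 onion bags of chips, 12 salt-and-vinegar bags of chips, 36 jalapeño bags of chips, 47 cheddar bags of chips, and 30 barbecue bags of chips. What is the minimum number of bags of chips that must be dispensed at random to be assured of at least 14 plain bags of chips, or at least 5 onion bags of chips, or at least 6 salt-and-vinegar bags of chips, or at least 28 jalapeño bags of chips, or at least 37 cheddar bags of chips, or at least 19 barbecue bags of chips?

The worst case stops just short of every target: 13 plain, 4 onion, 5 salt-and-vinegar, 27 jalapeño, 36 cheddar, 18 barbecue — 13 + 4 + 5 + 27 + 36 + 18 = 103 bags of chips.
One more bag of chips must push some flavor to its target, so 103 + 1 = 104.

104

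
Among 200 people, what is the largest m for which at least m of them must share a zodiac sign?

There are 12 zodiac signs, which serve as the pigeonholes.
If each of the 12 zodiac signs held at most 16, the total would be at most 12 × 16 = 192 < 200, a contradiction.
So at least one holds ⌈200/12⌉ = 17.

17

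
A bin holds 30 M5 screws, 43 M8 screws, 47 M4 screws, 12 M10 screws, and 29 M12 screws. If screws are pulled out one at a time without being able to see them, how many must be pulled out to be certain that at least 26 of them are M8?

144

The worst case draws every non-M8 screw first: 30 + 47 + 12 + 29 = 118.
The next 26 draws are then forced to be M8, giving 118 + 26 = 144.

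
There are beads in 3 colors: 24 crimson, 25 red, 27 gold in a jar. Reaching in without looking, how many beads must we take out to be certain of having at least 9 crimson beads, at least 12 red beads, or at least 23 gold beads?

42

Each of the 3 colors has its own threshold; avoid all of them simultaneously.
The worst case stops just short of every target: 8 crimson, 11 red, 22 gold — 8 + 11 + 22 = 41 beads.
One more bead must push some color to its target, so 41 + 1 = 42.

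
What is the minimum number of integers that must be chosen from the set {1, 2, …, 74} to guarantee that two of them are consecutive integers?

38

Partition {1, …, 74} into 37 pairs: {1,2}, {3,4}, …, {73,74}.
Choosing 37 integers — say the 37 even numbers 2, 4, …, 74 — takes one from each pair and avoids the property.
Choosing 38 forces two into the same pair by pigeonhole, and those are consecutive. So 38.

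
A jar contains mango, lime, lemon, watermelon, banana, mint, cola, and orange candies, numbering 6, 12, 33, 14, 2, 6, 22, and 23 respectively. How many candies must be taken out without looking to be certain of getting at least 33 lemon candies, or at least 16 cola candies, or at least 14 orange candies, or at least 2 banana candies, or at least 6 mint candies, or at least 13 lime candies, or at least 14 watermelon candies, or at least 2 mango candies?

93

The worst case stops just short of every target: 1 mango, 12 lime, 32 lemon, 13 watermelon, 1 banana, 5 mint, 15 cola, 13 orange — 1 + 12 + 32 + 13 + 1 + 5 + 15 + 13 = 92 candies.
One more candy must push some flavor to its target, so 92 + 1 = 93.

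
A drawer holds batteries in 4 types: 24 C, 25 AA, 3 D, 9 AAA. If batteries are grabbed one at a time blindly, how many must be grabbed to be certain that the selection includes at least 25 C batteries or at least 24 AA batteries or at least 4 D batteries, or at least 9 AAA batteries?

The worst case stops just short of every target: 24 C, 23 AA, 3 D, 8 AAA — 24 + 23 + 3 + 8 = 58 batteries.
One more battery must push some type to its target, so 58 + 1 = 59.

59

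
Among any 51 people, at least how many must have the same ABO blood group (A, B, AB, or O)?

There are 4 ABO blood groups, which serve as the pigeonholes.
If each of the 4 ABO blood groups held at most 12, the total would be at most 4 × 12 = 48 < 51, a contradiction.
So at least one holds ⌈51/4⌉ = 13.

13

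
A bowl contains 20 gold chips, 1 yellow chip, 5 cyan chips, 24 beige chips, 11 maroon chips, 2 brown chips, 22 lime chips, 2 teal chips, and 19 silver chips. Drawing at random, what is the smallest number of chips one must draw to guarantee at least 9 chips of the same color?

51

In the worst case we take at most 8 of each color, but all 1 yellow, all 5 cyan, all 2 brown, and all 2 teal (fewer than 8), giving 8 + 1 + 5 + 8 + 8 + 2 + 8 + 2 + 8 = 50.
One more chip then forces some color to 9, so 50 + 1 = 51.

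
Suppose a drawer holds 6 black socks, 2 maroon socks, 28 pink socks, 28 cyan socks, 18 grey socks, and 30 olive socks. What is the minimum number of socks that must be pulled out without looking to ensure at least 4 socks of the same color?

18

Treat the 6 colors as pigeonholes.
In the worst case we take at most 3 of each color, but all 2 maroon (fewer than 3), giving 3 + 2 + 3 + 3 + 3 + 3 = 17.
One more sock then forces some color to 4, so 17 + 1 = 18.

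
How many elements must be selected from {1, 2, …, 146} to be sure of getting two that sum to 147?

74

Partition {1, …, 146} into 73 pairs: {1,146}, {2,145}, …, {73,74}.
Choosing 73 integers — say the integers 1 through 73 — takes one from each pair and avoids the property.
Choosing 74 forces two into the same pair by pigeonhole, and those sum to 147. So 74.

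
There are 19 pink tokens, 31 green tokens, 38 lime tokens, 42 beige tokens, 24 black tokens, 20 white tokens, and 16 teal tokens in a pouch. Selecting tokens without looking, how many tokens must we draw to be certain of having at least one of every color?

175

The hardest color to obtain is teal: we could draw every other token first — 190 − 16 = 174 tokens — without a single teal one.
The next draw must be teal, so 174 + 1 = 175.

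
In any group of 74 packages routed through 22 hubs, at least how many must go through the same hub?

4

The 74 packages fall into 22 hubs.
If each of the 22 hubs held at most 3, the total would be at most 22 × 3 = 66 < 74, a contradiction.
So at least one holds ⌈74/22⌉ = 4.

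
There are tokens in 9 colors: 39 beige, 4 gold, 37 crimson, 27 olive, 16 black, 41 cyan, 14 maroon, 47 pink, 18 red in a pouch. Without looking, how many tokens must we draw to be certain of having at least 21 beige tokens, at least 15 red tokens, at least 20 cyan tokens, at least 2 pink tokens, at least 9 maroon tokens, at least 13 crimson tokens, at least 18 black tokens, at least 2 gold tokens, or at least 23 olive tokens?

114

Each of the 9 colors has its own threshold; avoid all of them simultaneously.
The worst case stops just short of every target: 20 beige, 1 gold, 12 crimson, 22 olive, all 16 black, 19 cyan, 8 maroon, 1 pink, 14 red — 20 + 1 + 12 + 22 + 16 + 19 + 8 + 1 + 14 = 113 tokens.
One more token must push some color to its target, so 113 + 1 = 114.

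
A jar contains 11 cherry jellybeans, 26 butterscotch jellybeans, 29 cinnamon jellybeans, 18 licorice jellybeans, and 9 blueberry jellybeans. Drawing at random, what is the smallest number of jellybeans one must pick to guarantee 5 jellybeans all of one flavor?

21

The worst case takes 4 jellybeans of each flavor without reaching 5 of any: 5 × 4 = 20.
The next jellybean must bring some flavor to 5, so 20 + 1 = 21.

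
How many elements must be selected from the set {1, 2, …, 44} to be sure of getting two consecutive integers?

Partition {1, …, 44} into 22 pairs: {1,2}, {3,4}, …, {43,44}.
Choosing 22 integers — say the 22 even numbers 2, 4, …, 44 — takes one from each pair and avoids the property.
Choosing 23 forces two into the same pair by pigeonhole, and those are consecutive. So 23.

23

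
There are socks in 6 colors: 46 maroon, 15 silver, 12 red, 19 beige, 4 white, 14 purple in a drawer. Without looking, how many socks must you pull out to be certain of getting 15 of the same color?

73

In the worst case we take at most 14 of each color, but all 12 red and all 4 white (fewer than 14), giving 14 + 14 + 12 + 14 + 4 + 14 = 72.
One more sock then forces some color to 15, so 72 + 1 = 73.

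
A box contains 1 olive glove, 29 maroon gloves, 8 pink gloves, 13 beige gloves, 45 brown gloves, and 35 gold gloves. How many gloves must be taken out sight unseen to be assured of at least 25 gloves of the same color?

95

In the worst case we take at most 24 of each color, but all 1 olive, all 8 pink, and all 13 beige (fewer than 24), giving 1 + 24 + 8 + 13 + 24 + 24 = 94.
One more glove then forces some color to 25, so 94 + 1 = 95.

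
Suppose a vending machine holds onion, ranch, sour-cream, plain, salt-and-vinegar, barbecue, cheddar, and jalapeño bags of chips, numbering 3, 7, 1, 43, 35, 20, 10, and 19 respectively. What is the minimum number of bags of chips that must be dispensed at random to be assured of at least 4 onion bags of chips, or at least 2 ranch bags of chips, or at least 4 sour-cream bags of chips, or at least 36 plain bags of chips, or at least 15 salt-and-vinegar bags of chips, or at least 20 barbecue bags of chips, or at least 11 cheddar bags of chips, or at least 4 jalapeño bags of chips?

87

The worst case stops just short of every target: 3 onion, 1 ranch, all 1 sour-cream, 35 plain, 14 salt-and-vinegar, 19 barbecue, 10 cheddar, 3 jalapeño — 3 + 1 + 1 + 35 + 14 + 19 + 10 + 3 = 86 bags of chips.
One more bag of chips must push some flavor to its target, so 86 + 1 = 87.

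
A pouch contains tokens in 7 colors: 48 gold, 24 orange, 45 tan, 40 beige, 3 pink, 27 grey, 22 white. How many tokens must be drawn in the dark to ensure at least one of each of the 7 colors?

The hardest color to obtain is pink: we could draw every other token first — 209 − 3 = 206 tokens — without a single pink one.
The next draw must be pink, so 206 + 1 = 207.

207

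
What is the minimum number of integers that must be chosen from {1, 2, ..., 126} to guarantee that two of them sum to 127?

64

Partition {1, …, 126} into 63 pairs: {1,126}, {2,125}, …, {63,64}.
Choosing 63 integers — say the integers 1 through 63 — takes one from each pair and avoids the property.
Choosing 64 forces two into the same pair by pigeonhole, and those sum to 127. So 64.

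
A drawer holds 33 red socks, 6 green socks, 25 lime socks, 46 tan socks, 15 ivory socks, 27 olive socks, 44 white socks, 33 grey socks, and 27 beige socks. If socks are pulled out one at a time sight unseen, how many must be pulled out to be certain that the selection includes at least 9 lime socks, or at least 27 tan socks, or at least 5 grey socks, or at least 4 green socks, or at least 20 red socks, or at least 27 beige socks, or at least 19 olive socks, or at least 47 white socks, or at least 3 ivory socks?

The worst case stops just short of every target: 19 red, 3 green, 8 lime, 26 tan, 2 ivory, 18 olive, all 44 white, 4 grey, 26 beige — 19 + 3 + 8 + 26 + 2 + 18 + 44 + 4 + 26 = 150 socks.
One more sock must push some color to its target, so 150 + 1 = 151.

151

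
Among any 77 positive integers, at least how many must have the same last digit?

If each of the 10 possible last digits held at most 7, the total would be at most 10 × 7 = 70 < 77, a contradiction.
So at least one holds ⌈77/10⌉ = 8.

8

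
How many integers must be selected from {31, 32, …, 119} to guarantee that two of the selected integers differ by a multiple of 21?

Group the integers by remainder mod 21; there are 21 residue classes, each nonempty in this range.
Choosing one from each class (21 integers) avoids any shared remainder.
One more choice must repeat a class, so two differ by a multiple of 21. Hence 21 + 1 = 22.

22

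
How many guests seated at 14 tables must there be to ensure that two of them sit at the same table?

There are 14 tables acting as pigeonholes.
With 14 guests we could place one in each, avoiding any repeat.
One more forces some class to hold 2, so 14 + 1 = 15.

15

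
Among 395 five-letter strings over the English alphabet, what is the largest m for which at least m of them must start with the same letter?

16

There are 26 possible first letters, which serve as the pigeonholes.
If each of the 26 possible first letters held at most 15, the total would be at most 26 × 15 = 390 < 395, a contradiction.
So at least one holds ⌈395/26⌉ = 16.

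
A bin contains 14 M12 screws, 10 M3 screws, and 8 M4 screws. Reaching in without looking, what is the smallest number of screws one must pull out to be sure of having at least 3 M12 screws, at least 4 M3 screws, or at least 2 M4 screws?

The worst case stops just short of every target: 2 M12, 3 M3, 1 M4 — 2 + 3 + 1 = 6 screws.
One more screw must push some size to its target, so 6 + 1 = 7.

7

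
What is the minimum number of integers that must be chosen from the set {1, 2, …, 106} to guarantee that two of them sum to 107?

Partition {1, …, 106} into 53 pairs: {1,106}, {2,105}, …, {53,54}.
Choosing 53 integers — say the integers 1 through 53 — takes one from each pair and avoids the property.
Choosing 54 forces two into the same pair by pigeonhole, and those sum to 107. So 54.

54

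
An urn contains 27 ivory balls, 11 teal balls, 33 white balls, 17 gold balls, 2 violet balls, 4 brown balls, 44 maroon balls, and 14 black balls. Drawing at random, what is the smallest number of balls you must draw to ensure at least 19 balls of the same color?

103

Treat the 8 colors as pigeonholes.
In the worst case we take at most 18 of each color, but all 11 teal, all 17 gold, all 2 violet, all 4 brown, and all 14 black (fewer than 18), giving 18 + 11 + 18 + 17 + 2 + 4 + 18 + 14 = 102.
One more ball then forces some color to 19, so 102 + 1 = 103.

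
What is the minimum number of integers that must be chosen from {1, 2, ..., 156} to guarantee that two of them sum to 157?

Partition {1, …, 156} into 78 pairs: {1,156}, {2,155}, …, {78,79}.
Choosing 78 integers — say the integers 1 through 78 — takes one from each pair and avoids the property.
Choosing 79 forces two into the same pair by pigeonhole, and those sum to 157. So 79.

79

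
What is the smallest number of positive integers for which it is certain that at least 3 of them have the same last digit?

There are 10 possible last digits acting as pigeonholes.
With 10 × 2 = 20 positive integers we could place exactly 2 in each, with no class reaching 3.
One more forces some class to hold 3, so 20 + 1 = 21.

21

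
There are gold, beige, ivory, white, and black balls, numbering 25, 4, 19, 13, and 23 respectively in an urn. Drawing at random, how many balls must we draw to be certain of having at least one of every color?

81

The hardest color to obtain is beige: we could draw every other ball first — 84 − 4 = 80 balls — without a single beige one.
The next draw must be beige, so 80 + 1 = 81.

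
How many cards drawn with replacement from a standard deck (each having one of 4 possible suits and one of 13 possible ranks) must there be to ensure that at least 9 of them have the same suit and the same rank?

There are 4 × 13 = 52 (suit, rank) combinations acting as pigeonholes.
With 52 × 8 = 416 cards drawn with replacement from a standard deck we could place exactly 8 in each, with no (suit, rank) pair reaching 9.
One more forces some (suit, rank) pair to hold 9, so 416 + 1 = 417.

417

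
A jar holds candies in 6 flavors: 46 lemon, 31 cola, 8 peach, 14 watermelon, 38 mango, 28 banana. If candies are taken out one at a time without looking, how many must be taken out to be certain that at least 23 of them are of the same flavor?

111

In the worst case we take at most 22 of each flavor, but all 8 peach and all 14 watermelon (fewer than 22), giving 22 + 22 + 8 + 14 + 22 + 22 = 110.
One more candy then forces some flavor to 23, so 110 + 1 = 111.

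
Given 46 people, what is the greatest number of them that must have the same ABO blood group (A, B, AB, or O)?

12

There are 4 ABO blood groups, which serve as the pigeonholes.
If each of the 4 ABO blood groups held at most 11, the total would be at most 4 × 11 = 44 < 46, a contradiction.
So at least one holds ⌈46/4⌉ = 12.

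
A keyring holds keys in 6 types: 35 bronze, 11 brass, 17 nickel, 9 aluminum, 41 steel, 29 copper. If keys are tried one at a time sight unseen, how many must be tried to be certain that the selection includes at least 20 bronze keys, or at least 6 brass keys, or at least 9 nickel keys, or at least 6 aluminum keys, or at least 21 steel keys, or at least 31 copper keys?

87

Each of the 6 types has its own threshold; avoid all of them simultaneously.
The worst case stops just short of every target: 19 bronze, 5 brass, 8 nickel, 5 aluminum, 20 steel, all 29 copper — 19 + 5 + 8 + 5 + 20 + 29 = 86 keys.
One more key must push some type to its target, so 86 + 1 = 87.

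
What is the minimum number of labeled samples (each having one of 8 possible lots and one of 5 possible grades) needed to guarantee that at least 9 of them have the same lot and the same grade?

321

There are 8 × 5 = 40 (lot, grade) combinations acting as pigeonholes.
With 40 × 8 = 320 labeled samples we could place exactly 8 in each, with no (lot, grade) pair reaching 9.
One more forces some (lot, grade) pair to hold 9, so 320 + 1 = 321.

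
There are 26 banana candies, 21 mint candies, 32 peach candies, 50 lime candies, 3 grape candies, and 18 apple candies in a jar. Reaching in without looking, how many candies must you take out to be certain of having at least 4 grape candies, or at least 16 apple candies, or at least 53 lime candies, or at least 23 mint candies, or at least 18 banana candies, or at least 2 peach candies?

The worst case stops just short of every target: 17 banana, all 21 mint, 1 peach, all 50 lime, 3 grape, 15 apple — 17 + 21 + 1 + 50 + 3 + 15 = 107 candies.
One more candy must push some flavor to its target, so 107 + 1 = 108.

108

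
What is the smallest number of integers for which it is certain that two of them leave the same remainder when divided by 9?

There are 9 residue classes modulo 9 acting as pigeonholes.
With 9 integers we could place one in each, avoiding any repeat.
One more forces some class to hold 2, so 9 + 1 = 10.

10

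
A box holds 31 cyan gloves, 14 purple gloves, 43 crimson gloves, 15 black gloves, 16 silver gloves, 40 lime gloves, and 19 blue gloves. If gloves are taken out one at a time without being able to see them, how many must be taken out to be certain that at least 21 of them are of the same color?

125

Treat the 7 colors as pigeonholes.
In the worst case we take at most 20 of each color, but all 14 purple, all 15 black, all 16 silver, and all 19 blue (fewer than 20), giving 20 + 14 + 20 + 15 + 16 + 20 + 19 = 124.
One more glove then forces some color to 21, so 124 + 1 = 125.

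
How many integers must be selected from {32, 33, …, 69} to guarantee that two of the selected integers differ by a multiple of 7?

8

Group the integers by remainder mod 7; there are 7 residue classes, each nonempty in this range.
Choosing one from each class (7 integers) avoids any shared remainder.
One more choice must repeat a class, so two differ by a multiple of 7. Hence 7 + 1 = 8.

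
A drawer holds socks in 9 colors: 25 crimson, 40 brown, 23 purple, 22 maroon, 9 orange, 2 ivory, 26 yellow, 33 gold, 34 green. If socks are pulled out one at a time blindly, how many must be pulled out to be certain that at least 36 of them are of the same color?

210

Treat the 9 colors as pigeonholes.
In the worst case we take at most 35 of each color, but all 25 crimson, all 23 purple, all 22 maroon, all 9 orange, all 2 ivory, all 26 yellow, all 33 gold, and all 34 green (fewer than 35), giving 25 + 35 + 23 + 22 + 9 + 2 + 26 + 33 + 34 = 209.
One more sock then forces some color to 36, so 209 + 1 = 210.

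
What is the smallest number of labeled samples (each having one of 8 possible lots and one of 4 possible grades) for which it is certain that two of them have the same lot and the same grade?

33

There are 8 × 4 = 32 (lot, grade) combinations acting as pigeonholes.
With 32 labeled samples we could place one in each, avoiding any repeat.
One more forces some (lot, grade) pair to hold 2, so 32 + 1 = 33.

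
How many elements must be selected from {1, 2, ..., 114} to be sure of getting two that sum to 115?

Partition {1, …, 114} into 57 pairs: {1,114}, {2,113}, …, {57,58}.
Choosing 57 integers — say the integers 1 through 57 — takes one from each pair and avoids the property.
Choosing 58 forces two into the same pair by pigeonhole, and those sum to 115. So 58.

58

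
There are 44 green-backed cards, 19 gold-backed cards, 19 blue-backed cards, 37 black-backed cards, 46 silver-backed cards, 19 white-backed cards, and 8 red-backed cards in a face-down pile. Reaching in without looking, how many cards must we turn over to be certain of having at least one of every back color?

185

The hardest back color to obtain is red-backed: we could draw every other card first — 192 − 8 = 184 cards — without a single red-backed one.
The next draw must be red-backed, so 184 + 1 = 185.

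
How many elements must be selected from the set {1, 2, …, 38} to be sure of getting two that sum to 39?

20

Partition {1, …, 38} into 19 pairs: {1,38}, {2,37}, …, {19,20}.
Choosing 19 integers — say the integers 1 through 19 — takes one from each pair and avoids the property.
Choosing 20 forces two into the same pair by pigeonhole, and those sum to 39. So 20.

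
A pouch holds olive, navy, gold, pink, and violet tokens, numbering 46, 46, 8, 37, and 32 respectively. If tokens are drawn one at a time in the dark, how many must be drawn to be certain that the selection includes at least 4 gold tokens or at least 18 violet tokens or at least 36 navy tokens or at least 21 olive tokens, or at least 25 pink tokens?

100

Each of the 5 colors has its own threshold; avoid all of them simultaneously.
The worst case stops just short of every target: 20 olive, 35 navy, 3 gold, 24 pink, 17 violet — 20 + 35 + 3 + 24 + 17 = 99 tokens.
One more token must push some color to its target, so 99 + 1 = 100.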